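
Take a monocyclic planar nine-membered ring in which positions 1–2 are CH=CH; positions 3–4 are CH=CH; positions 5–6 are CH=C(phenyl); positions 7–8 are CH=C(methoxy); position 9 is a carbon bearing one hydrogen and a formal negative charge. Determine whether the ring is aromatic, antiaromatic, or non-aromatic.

The p orbitals form a continuous loop: each doubly-bonded ring atom is sp² with one p-orbital electron; the carbanion's lone pair occupies the p orbital. The ring is fully conjugated.
Tallying contributions gives 4 × 2 = 8 from the double-bond units + 2 from the CH(-) atom = 10.
10 = 4(2) + 2, which satisfies Hückel's 4n+2 rule.

Aromatic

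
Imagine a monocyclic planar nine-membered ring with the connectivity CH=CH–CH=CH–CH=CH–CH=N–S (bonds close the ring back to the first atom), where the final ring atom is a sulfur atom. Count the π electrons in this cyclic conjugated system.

Every ring atom contributes a p orbital perpendicular to the ring (the double-bond atoms are sp², each contributing one p electron; each sp² =N– keeps its lone pair in-plane and puts one electron into the π system; the sulfur donates one lone pair from its p orbital), so the π system is cyclic and fully conjugated.
π-electron count: 4 × 2 = 8 from the double-bond units + 2 from the S atom = 10.

10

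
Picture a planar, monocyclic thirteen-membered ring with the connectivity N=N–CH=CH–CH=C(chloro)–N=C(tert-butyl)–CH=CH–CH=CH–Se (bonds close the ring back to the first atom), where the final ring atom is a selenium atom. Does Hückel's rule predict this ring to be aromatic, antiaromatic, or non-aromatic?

Aromatic

Check conjugation: each doubly-bonded ring atom is sp² with one p-orbital electron; each sp² =N– keeps its lone pair in-plane and puts one electron into the π system; the selenium donates one lone pair from its p orbital — every position has a p orbital, so the cyclic π system is continuous.
Counting π electrons: 6 × 2 = 12 from the double-bond units + 2 from the Se atom = 14.
That gives a 4n+2 count (14, n = 3).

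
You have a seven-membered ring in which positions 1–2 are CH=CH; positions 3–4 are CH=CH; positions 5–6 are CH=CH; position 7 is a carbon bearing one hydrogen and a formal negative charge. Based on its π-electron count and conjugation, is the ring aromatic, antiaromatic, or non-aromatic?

All ring atoms are sp² and supply a p orbital to the ring (every atom in a ring double bond is sp² and brings one electron to the p orbital; the carbanion's lone pair occupies the p orbital); the conjugation is uninterrupted.
π-electron count: 3 × 2 = 6 from the double-bond units + 2 from the CH(-) atom = 8.
With 8 = 4·2 π electrons, Hückel's rule classifies the planar ring as antiaromatic.
(This ring is the cycloheptatrienyl anion.)

Antiaromatic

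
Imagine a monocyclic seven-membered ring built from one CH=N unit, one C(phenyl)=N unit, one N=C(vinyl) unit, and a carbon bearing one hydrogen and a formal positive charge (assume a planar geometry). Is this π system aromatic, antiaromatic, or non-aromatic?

Aromatic

Check conjugation: every atom in a ring double bond is sp² and brings one electron to the p orbital; each sp² =N– keeps its lone pair in-plane and puts one electron into the π system; the carbocation has an empty p orbital — every position has a p orbital, so the cyclic π system is continuous.
Counting π electrons: 3 × 2 = 6 from the double-bond units + 0 from the CH(+) atom = 6.
Since 6 = 4·1 + 2, the ring meets the 4n+2 criterion.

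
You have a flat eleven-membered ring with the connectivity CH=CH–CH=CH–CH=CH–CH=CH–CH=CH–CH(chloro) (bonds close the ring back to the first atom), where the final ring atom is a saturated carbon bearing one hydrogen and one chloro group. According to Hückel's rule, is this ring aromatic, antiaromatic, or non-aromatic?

Non-aromatic

The CH(chloro) carbon is saturated: that saturated carbon is sp³ and has no p orbital in the ring π system. Conjugation is not continuous around the ring.
Broken conjugation rules out both aromaticity and antiaromaticity.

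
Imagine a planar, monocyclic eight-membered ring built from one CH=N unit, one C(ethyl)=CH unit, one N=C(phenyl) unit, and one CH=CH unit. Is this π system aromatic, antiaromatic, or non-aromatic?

Antiaromatic

All ring atoms are sp² and supply a p orbital to the ring (every atom in a ring double bond is sp² and brings one electron to the p orbital; each =N– nitrogen is pyridine-type (lone pair in the sp² plane, one electron in the p orbital)); the conjugation is uninterrupted.
Counting π electrons: 4 × 2 = 8 from the 4 double-bond units.
8 is a 4n count (n = 2), so the planar conjugated ring is antiaromatic.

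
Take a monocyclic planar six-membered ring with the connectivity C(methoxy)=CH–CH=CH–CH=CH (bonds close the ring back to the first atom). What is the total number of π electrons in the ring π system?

6

Check conjugation: each doubly-bonded ring atom is sp² with one p-orbital electron — every position has a p orbital, so the cyclic π system is continuous.
Counting π electrons: 3 × 2 = 6 from the 3 double-bond units.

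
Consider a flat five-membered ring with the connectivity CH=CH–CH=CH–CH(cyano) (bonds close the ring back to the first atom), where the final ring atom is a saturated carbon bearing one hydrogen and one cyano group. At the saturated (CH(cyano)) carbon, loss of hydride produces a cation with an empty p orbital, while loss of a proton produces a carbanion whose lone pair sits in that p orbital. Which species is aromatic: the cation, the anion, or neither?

Once that carbon is sp², every ring atom has a p orbital and both ions are fully conjugated.
Cation: 2 × 2 + 0 = 4 π electrons → 4(1), antiaromatic.
Anion: 2 × 2 + 2 = 6 π electrons → 4(1)+2, aromatic.

The anion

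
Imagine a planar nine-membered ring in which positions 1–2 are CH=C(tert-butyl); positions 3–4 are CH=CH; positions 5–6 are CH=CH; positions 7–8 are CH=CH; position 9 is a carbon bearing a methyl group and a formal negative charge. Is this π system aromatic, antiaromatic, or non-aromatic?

Aromatic

All ring atoms are sp² and supply a p orbital to the ring (the double-bond atoms are sp², each contributing one p electron; the carbanion's lone pair occupies the p orbital); the conjugation is uninterrupted.
Tallying contributions gives 4 × 2 = 8 from the double-bond units + 2 from the C(methyl)(-) atom = 10.
That gives a 4n+2 count (10, n = 2).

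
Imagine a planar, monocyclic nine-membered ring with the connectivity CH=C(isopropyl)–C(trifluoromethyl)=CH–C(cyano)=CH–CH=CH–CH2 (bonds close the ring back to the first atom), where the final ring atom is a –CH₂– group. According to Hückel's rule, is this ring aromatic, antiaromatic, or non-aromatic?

Non-aromatic

The CH2 position has four σ bonds — the tetrahedral CH₂ carbon is sp³ and has no p orbital in the ring π system — so the cyclic conjugation is interrupted.
Broken conjugation rules out both aromaticity and antiaromaticity.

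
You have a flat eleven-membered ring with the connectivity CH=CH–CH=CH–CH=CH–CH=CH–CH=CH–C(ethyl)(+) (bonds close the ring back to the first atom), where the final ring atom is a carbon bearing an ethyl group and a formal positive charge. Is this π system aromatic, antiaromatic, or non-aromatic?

The p orbitals form a continuous loop: every atom in a ring double bond is sp² and brings one electron to the p orbital; the carbocation has an empty p orbital. The ring is fully conjugated.
π-electron count: 5 × 2 = 10 from the double-bond units + 0 from the C(ethyl)(+) atom = 10.
Since 10 = 4·2 + 2, the ring meets the 4n+2 criterion.

Aromatic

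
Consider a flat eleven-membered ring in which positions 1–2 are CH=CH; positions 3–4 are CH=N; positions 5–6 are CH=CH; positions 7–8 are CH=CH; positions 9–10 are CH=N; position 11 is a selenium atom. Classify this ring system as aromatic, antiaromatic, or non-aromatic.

Antiaromatic

The p orbitals form a continuous loop: every atom in a ring double bond is sp² and brings one electron to the p orbital; each =N– nitrogen is pyridine-type (lone pair in the sp² plane, one electron in the p orbital); the selenium donates one lone pair from its p orbital. The ring is fully conjugated.
Counting π electrons: 5 × 2 = 10 from the double-bond units + 2 from the Se atom = 12.
12 = 4(3); a planar, fully conjugated 4n system is antiaromatic.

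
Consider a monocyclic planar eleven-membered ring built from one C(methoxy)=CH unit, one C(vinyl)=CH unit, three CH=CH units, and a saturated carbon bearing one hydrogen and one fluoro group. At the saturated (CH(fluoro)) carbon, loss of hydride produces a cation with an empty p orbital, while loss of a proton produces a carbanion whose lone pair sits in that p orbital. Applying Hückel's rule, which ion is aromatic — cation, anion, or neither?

The cation

In both ions every ring atom is sp² and contributes a p orbital, so both rings are fully conjugated.
Cation: 5 × 2 + 0 = 10 π electrons → 4(2)+2, aromatic.
Anion: 5 × 2 + 2 = 12 π electrons → 4(3), antiaromatic.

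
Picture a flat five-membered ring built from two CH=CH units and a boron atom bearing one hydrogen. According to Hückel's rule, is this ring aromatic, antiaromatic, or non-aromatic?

Check conjugation: the double-bond atoms are sp², each contributing one p electron; the boron has an empty p orbital — every position has a p orbital, so the cyclic π system is continuous.
Tallying contributions gives 2 × 2 = 4 from the double-bond units + 0 from the BH atom = 4.
4 = 4(1); a planar, fully conjugated 4n system is antiaromatic.
(This ring is borole.)

Antiaromatic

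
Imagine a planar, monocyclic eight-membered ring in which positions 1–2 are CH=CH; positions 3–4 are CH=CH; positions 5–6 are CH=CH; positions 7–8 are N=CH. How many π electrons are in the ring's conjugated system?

Every ring atom contributes a p orbital perpendicular to the ring (every atom in a ring double bond is sp² and brings one electron to the p orbital; each sp² =N– keeps its lone pair in-plane and puts one electron into the π system), so the π system is cyclic and fully conjugated.
π-electron count: 4 × 2 = 8 from the 4 double-bond units.

8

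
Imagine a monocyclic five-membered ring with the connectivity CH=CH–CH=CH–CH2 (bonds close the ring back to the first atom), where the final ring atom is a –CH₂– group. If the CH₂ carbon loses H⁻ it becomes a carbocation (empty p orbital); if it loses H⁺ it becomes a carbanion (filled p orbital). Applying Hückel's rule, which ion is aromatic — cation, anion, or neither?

The anion

Once that carbon is sp², every ring atom has a p orbital and both ions are fully conjugated.
Cation: 2 × 2 + 0 = 4 π electrons → 4(1), antiaromatic.
Anion: 2 × 2 + 2 = 6 π electrons → 4(1)+2, aromatic.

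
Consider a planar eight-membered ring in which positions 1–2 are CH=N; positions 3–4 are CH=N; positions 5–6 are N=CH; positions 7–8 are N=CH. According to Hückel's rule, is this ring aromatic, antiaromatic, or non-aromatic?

Antiaromatic

Check conjugation: the double-bond atoms are sp², each contributing one p electron; each sp² =N– keeps its lone pair in-plane and puts one electron into the π system — every position has a p orbital, so the cyclic π system is continuous.
Tallying contributions gives 4 × 2 = 8 from the 4 double-bond units.
With 8 = 4·2 π electrons, Hückel's rule classifies the planar ring as antiaromatic.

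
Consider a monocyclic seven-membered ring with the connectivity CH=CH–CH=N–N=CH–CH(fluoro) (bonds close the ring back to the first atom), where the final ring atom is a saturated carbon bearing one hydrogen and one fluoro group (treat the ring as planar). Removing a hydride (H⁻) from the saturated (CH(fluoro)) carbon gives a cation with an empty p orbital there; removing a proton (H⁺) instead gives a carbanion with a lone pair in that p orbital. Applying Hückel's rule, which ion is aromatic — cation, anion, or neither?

In both ions every ring atom is sp² and contributes a p orbital, so both rings are fully conjugated.
Cation: 3 × 2 + 0 = 6 π electrons → 4(1)+2, aromatic.
Anion: 3 × 2 + 2 = 8 π electrons → 4(2), antiaromatic.

The cation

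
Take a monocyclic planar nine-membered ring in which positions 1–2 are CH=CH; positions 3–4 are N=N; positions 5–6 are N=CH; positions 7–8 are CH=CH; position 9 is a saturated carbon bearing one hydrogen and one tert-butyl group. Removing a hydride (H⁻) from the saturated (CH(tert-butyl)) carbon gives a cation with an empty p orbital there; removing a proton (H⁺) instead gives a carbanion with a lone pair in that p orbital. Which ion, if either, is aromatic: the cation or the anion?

In either ion the ring is fully conjugated: every atom, including the new sp² carbon, supplies a p orbital.
Cation: 4 × 2 + 0 = 8 π electrons → 4(2), antiaromatic.
Anion: 4 × 2 + 2 = 10 π electrons → 4(2)+2, aromatic.

The anion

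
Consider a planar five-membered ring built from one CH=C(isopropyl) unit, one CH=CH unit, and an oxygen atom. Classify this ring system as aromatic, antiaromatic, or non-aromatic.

Aromatic

Every ring atom contributes a p orbital perpendicular to the ring (each doubly-bonded ring atom is sp² with one p-orbital electron; the oxygen donates one lone pair from its p orbital), so the π system is cyclic and fully conjugated.
Tallying contributions gives 2 × 2 = 4 from the double-bond units + 2 from the O atom = 6.
That gives a 4n+2 count (6, n = 1).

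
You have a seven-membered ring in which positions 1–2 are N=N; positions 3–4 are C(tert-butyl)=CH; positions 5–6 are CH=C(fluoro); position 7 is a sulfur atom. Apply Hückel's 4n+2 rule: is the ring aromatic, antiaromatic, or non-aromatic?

All ring atoms are sp² and supply a p orbital to the ring (the double-bond atoms are sp², each contributing one p electron; each sp² =N– keeps its lone pair in-plane and puts one electron into the π system; the sulfur donates one lone pair from its p orbital); the conjugation is uninterrupted.
Tallying contributions gives 3 × 2 = 6 from the double-bond units + 2 from the S atom = 8.
A 4n π count (8, n = 2) in a planar conjugated ring means antiaromatic.

Antiaromatic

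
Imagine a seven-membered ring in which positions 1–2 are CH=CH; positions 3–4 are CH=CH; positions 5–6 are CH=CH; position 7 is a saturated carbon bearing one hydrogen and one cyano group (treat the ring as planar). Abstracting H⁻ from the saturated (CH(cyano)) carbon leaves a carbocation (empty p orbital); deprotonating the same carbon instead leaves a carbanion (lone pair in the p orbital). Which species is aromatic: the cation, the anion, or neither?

The cation

Both ions have a continuous loop of p orbitals — each ring atom is sp².
Cation: 3 × 2 + 0 = 6 π electrons → 4(1)+2, aromatic.
Anion: 3 × 2 + 2 = 8 π electrons → 4(2), antiaromatic.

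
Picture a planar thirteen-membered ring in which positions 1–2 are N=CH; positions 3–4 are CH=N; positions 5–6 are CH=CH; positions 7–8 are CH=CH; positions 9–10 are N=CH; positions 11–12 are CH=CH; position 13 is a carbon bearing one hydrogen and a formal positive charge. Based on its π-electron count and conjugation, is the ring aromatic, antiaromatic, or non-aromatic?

Antiaromatic

Check conjugation: the double-bond atoms are sp², each contributing one p electron; each =N– nitrogen is pyridine-type (lone pair in the sp² plane, one electron in the p orbital); the carbocation has an empty p orbital — every position has a p orbital, so the cyclic π system is continuous.
Tallying contributions gives 6 × 2 = 12 from the double-bond units + 0 from the CH(+) atom = 12.
12 is a 4n count (n = 3), so the planar conjugated ring is antiaromatic.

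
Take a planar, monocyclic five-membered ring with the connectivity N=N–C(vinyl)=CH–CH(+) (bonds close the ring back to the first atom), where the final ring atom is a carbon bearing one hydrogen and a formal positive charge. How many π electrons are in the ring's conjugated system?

Check conjugation: the double-bond atoms are sp², each contributing one p electron; each sp² =N– keeps its lone pair in-plane and puts one electron into the π system; the carbocation has an empty p orbital — every position has a p orbital, so the cyclic π system is continuous.
Tallying contributions gives 2 × 2 = 4 from the double-bond units + 0 from the CH(+) atom = 4.

4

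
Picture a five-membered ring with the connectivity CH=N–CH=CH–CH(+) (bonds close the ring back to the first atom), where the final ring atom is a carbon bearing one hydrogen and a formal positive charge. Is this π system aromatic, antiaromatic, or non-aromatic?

All ring atoms are sp² and supply a p orbital to the ring (the double-bond atoms are sp², each contributing one p electron; the doubly-bonded nitrogens are pyridine-type — their lone pairs lie in the ring plane, leaving one electron in the p orbital; the carbocation has an empty p orbital); the conjugation is uninterrupted.
Adding the contributions, 2 × 2 = 4 from the double-bond units + 0 from the CH(+) atom = 4.
A 4n π count (4, n = 1) in a planar conjugated ring means antiaromatic.

Antiaromatic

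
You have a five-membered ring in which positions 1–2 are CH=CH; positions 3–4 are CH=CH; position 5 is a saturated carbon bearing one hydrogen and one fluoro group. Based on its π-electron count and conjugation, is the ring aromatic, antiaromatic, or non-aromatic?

Non-aromatic

At the CH(fluoro) position, that saturated carbon is sp³ and has no p orbital in the ring π system; the ring's p-orbital overlap is broken there.
Hückel's rule only applies to fully conjugated rings, so this one is simply non-aromatic.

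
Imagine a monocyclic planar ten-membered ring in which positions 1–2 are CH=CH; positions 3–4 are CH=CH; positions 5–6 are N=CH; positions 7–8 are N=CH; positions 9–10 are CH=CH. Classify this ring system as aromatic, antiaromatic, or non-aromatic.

The p orbitals form a continuous loop: the double-bond atoms are sp², each contributing one p electron; each sp² =N– keeps its lone pair in-plane and puts one electron into the π system. The ring is fully conjugated.
π-electron count: 5 × 2 = 10 from the 5 double-bond units.
With 10 π electrons (n = 2), the Hückel 4n+2 condition holds.

Aromatic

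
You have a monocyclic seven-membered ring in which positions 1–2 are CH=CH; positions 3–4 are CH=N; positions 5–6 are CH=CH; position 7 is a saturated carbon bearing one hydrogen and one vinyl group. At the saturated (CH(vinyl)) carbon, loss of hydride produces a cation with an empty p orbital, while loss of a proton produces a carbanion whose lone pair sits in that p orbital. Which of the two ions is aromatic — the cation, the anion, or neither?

The cation

In either ion the ring is fully conjugated: every atom, including the new sp² carbon, supplies a p orbital.
Cation: 3 × 2 + 0 = 6 π electrons → 4(1)+2, aromatic.
Anion: 3 × 2 + 2 = 8 π electrons → 4(2), antiaromatic.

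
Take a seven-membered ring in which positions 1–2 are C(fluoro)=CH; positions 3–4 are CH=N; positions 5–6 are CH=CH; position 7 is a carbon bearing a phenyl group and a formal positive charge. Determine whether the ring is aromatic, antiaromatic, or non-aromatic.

Aromatic

All ring atoms are sp² and supply a p orbital to the ring (every atom in a ring double bond is sp² and brings one electron to the p orbital; the doubly-bonded nitrogens are pyridine-type — their lone pairs lie in the ring plane, leaving one electron in the p orbital; the carbocation has an empty p orbital); the conjugation is uninterrupted.
Counting π electrons: 3 × 2 = 6 from the double-bond units + 0 from the C(phenyl)(+) atom = 6.
6 = 4(1) + 2, which satisfies Hückel's 4n+2 rule.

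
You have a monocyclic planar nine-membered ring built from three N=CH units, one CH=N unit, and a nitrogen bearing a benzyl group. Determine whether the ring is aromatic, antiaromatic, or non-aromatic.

Aromatic

Check conjugation: every atom in a ring double bond is sp² and brings one electron to the p orbital; the doubly-bonded nitrogens are pyridine-type — their lone pairs lie in the ring plane, leaving one electron in the p orbital; the pyrrole-type nitrogen donates its lone pair from the p orbital — every position has a p orbital, so the cyclic π system is continuous.
Tallying contributions gives 4 × 2 = 8 from the double-bond units + 2 from the N(benzyl) atom = 10.
That gives a 4n+2 count (10, n = 2).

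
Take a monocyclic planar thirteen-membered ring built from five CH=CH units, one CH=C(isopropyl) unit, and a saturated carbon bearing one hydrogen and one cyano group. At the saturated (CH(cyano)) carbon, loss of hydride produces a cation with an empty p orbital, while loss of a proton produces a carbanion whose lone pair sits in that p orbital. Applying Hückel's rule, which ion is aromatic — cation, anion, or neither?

Both ions have a continuous loop of p orbitals — each ring atom is sp².
Cation: 6 × 2 + 0 = 12 π electrons → 4(3), antiaromatic.
Anion: 6 × 2 + 2 = 14 π electrons → 4(3)+2, aromatic.

The anion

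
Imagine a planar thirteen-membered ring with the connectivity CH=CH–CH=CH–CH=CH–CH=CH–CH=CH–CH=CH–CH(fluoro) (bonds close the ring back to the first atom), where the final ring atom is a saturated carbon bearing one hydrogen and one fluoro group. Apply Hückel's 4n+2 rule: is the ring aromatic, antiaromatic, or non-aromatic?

Non-aromatic

The CH(fluoro) position has four σ bonds — that saturated carbon is sp³ and has no p orbital in the ring π system — so the cyclic conjugation is interrupted.
Without a continuous loop of overlapping p orbitals the Hückel electron count never comes into play.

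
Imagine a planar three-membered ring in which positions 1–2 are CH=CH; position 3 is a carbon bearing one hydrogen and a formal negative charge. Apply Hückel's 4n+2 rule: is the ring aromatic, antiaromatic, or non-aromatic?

Antiaromatic

Check conjugation: the double-bond atoms are sp², each contributing one p electron; the carbanion's lone pair occupies the p orbital — every position has a p orbital, so the cyclic π system is continuous.
Tallying contributions gives 1 × 2 = 2 from the double-bond unit + 2 from the CH(-) atom = 4.
4 is a 4n count (n = 1), so the planar conjugated ring is antiaromatic.
(This ring is the cyclopropenyl anion.)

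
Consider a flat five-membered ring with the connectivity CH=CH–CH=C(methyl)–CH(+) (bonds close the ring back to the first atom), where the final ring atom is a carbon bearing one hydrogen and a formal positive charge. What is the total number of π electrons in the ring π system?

4

Every ring atom contributes a p orbital perpendicular to the ring (each doubly-bonded ring atom is sp² with one p-orbital electron; the carbocation has an empty p orbital), so the π system is cyclic and fully conjugated.
Counting π electrons: 2 × 2 = 4 from the double-bond units + 0 from the CH(+) atom = 4.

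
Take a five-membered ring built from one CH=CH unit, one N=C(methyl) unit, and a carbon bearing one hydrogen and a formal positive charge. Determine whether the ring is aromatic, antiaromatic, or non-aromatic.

All ring atoms are sp² and supply a p orbital to the ring (every atom in a ring double bond is sp² and brings one electron to the p orbital; each =N– nitrogen is pyridine-type (lone pair in the sp² plane, one electron in the p orbital); the carbocation has an empty p orbital); the conjugation is uninterrupted.
Tallying contributions gives 2 × 2 = 4 from the double-bond units + 0 from the CH(+) atom = 4.
A 4n π count (4, n = 1) in a planar conjugated ring means antiaromatic.

Antiaromatic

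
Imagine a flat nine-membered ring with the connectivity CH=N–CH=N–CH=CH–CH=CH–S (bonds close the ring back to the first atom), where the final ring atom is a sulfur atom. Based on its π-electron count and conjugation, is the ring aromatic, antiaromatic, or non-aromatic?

Aromatic

Every ring atom contributes a p orbital perpendicular to the ring (each doubly-bonded ring atom is sp² with one p-orbital electron; the doubly-bonded nitrogens are pyridine-type — their lone pairs lie in the ring plane, leaving one electron in the p orbital; the sulfur donates one lone pair from its p orbital), so the π system is cyclic and fully conjugated.
π-electron count: 4 × 2 = 8 from the double-bond units + 2 from the S atom = 10.
That gives a 4n+2 count (10, n = 2).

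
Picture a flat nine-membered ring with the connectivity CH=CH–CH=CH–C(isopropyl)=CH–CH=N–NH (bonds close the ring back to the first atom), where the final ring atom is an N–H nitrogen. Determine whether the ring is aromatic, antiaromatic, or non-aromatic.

All ring atoms are sp² and supply a p orbital to the ring (each doubly-bonded ring atom is sp² with one p-orbital electron; each =N– nitrogen is pyridine-type (lone pair in the sp² plane, one electron in the p orbital); the pyrrole-type nitrogen donates its lone pair from the p orbital); the conjugation is uninterrupted.
Tallying contributions gives 4 × 2 = 8 from the double-bond units + 2 from the NH atom = 10.
10 = 4(2) + 2, which satisfies Hückel's 4n+2 rule.

Aromatic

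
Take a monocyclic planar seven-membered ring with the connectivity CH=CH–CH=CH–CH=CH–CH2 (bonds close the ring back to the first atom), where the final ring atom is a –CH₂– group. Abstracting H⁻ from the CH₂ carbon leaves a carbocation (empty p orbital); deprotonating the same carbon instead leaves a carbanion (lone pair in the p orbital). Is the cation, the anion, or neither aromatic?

In both ions every ring atom is sp² and contributes a p orbital, so both rings are fully conjugated.
Cation: 3 × 2 + 0 = 6 π electrons → 4(1)+2, aromatic.
Anion: 3 × 2 + 2 = 8 π electrons → 4(2), antiaromatic.

The cation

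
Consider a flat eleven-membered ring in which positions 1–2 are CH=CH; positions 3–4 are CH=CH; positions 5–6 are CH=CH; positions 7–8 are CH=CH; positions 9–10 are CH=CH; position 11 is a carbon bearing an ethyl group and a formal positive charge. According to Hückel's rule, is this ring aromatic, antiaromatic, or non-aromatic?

All ring atoms are sp² and supply a p orbital to the ring (the double-bond atoms are sp², each contributing one p electron; the carbocation has an empty p orbital); the conjugation is uninterrupted.
π-electron count: 5 × 2 = 10 from the double-bond units + 0 from the C(ethyl)(+) atom = 10.
That gives a 4n+2 count (10, n = 2).

Aromatic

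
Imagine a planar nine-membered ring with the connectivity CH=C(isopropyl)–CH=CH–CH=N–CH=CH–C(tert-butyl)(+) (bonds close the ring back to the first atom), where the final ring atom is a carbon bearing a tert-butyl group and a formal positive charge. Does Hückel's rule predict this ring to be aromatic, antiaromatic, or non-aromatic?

Antiaromatic

All ring atoms are sp² and supply a p orbital to the ring (every atom in a ring double bond is sp² and brings one electron to the p orbital; each =N– nitrogen is pyridine-type (lone pair in the sp² plane, one electron in the p orbital); the carbocation has an empty p orbital); the conjugation is uninterrupted.
Tallying contributions gives 4 × 2 = 8 from the double-bond units + 0 from the C(tert-butyl)(+) atom = 8.
A 4n π count (8, n = 2) in a planar conjugated ring means antiaromatic.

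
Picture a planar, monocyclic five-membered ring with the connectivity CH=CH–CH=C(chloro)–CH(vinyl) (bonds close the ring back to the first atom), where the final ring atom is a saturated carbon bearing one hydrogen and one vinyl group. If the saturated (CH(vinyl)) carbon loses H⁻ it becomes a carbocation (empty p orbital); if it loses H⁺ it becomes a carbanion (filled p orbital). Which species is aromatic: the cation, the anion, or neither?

The anion

In either ion the ring is fully conjugated: every atom, including the new sp² carbon, supplies a p orbital.
Cation: 2 × 2 + 0 = 4 π electrons → 4(1), antiaromatic.
Anion: 2 × 2 + 2 = 6 π electrons → 4(1)+2, aromatic.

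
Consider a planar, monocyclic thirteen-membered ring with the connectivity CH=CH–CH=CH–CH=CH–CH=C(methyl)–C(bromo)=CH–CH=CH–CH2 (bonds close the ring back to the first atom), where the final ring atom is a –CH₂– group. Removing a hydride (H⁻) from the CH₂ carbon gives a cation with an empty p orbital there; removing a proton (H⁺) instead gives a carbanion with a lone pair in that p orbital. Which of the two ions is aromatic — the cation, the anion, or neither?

In either ion the ring is fully conjugated: every atom, including the new sp² carbon, supplies a p orbital.
Cation: 6 × 2 + 0 = 12 π electrons → 4(3), antiaromatic.
Anion: 6 × 2 + 2 = 14 π electrons → 4(3)+2, aromatic.

The anion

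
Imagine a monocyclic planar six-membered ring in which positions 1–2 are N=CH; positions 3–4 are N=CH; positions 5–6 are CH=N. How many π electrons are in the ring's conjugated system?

The p orbitals form a continuous loop: every atom in a ring double bond is sp² and brings one electron to the p orbital; each =N– nitrogen is pyridine-type (lone pair in the sp² plane, one electron in the p orbital). The ring is fully conjugated.
Adding the contributions, 3 × 2 = 6 from the 3 double-bond units.

6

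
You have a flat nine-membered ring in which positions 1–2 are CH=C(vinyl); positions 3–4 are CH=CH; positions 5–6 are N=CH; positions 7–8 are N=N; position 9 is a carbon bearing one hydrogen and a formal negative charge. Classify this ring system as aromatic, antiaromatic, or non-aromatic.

Every ring atom contributes a p orbital perpendicular to the ring (each doubly-bonded ring atom is sp² with one p-orbital electron; the doubly-bonded nitrogens are pyridine-type — their lone pairs lie in the ring plane, leaving one electron in the p orbital; the carbanion's lone pair occupies the p orbital), so the π system is cyclic and fully conjugated.
Adding the contributions, 4 × 2 = 8 from the double-bond units + 2 from the CH(-) atom = 10.
With 10 π electrons (n = 2), the Hückel 4n+2 condition holds.

Aromatic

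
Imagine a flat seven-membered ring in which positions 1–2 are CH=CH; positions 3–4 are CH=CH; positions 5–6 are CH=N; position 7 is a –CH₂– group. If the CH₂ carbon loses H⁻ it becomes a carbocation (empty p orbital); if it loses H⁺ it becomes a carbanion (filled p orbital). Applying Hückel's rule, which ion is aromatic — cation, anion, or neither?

The cation

Once that carbon is sp², every ring atom has a p orbital and both ions are fully conjugated.
Cation: 3 × 2 + 0 = 6 π electrons → 4(1)+2, aromatic.
Anion: 3 × 2 + 2 = 8 π electrons → 4(2), antiaromatic.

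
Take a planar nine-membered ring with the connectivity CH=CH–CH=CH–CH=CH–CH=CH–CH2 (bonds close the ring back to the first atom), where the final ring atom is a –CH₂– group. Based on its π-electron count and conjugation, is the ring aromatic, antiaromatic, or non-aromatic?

The CH2 carbon is saturated: the tetrahedral CH₂ carbon is sp³ and has no p orbital in the ring π system. Conjugation is not continuous around the ring.
Hückel's rule only applies to fully conjugated rings, so this one is simply non-aromatic.

Non-aromatic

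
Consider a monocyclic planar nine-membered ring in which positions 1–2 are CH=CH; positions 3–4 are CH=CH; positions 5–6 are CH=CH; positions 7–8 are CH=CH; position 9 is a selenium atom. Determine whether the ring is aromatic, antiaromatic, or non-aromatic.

Check conjugation: each doubly-bonded ring atom is sp² with one p-orbital electron; the selenium donates one lone pair from its p orbital — every position has a p orbital, so the cyclic π system is continuous.
Adding the contributions, 4 × 2 = 8 from the double-bond units + 2 from the Se atom = 10.
Since 10 = 4·2 + 2, the ring meets the 4n+2 criterion.

Aromatic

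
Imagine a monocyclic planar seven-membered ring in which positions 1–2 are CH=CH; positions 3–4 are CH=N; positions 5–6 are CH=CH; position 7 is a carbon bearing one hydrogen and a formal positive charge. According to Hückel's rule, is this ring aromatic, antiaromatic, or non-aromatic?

All ring atoms are sp² and supply a p orbital to the ring (the double-bond atoms are sp², each contributing one p electron; the doubly-bonded nitrogens are pyridine-type — their lone pairs lie in the ring plane, leaving one electron in the p orbital; the carbocation has an empty p orbital); the conjugation is uninterrupted.
π-electron count: 3 × 2 = 6 from the double-bond units + 0 from the CH(+) atom = 6.
Since 6 = 4·1 + 2, the ring meets the 4n+2 criterion.

Aromatic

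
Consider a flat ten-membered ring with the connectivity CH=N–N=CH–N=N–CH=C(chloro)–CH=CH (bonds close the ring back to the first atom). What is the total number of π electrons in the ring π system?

10

Check conjugation: each doubly-bonded ring atom is sp² with one p-orbital electron; the doubly-bonded nitrogens are pyridine-type — their lone pairs lie in the ring plane, leaving one electron in the p orbital — every position has a p orbital, so the cyclic π system is continuous.
π-electron count: 5 × 2 = 10 from the 5 double-bond units.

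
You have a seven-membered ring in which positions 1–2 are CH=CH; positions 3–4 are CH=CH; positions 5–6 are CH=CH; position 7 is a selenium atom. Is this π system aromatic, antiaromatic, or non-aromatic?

Antiaromatic

The p orbitals form a continuous loop: each doubly-bonded ring atom is sp² with one p-orbital electron; the selenium donates one lone pair from its p orbital. The ring is fully conjugated.
Counting π electrons: 3 × 2 = 6 from the double-bond units + 2 from the Se atom = 8.
With 8 = 4·2 π electrons, Hückel's rule classifies the planar ring as antiaromatic.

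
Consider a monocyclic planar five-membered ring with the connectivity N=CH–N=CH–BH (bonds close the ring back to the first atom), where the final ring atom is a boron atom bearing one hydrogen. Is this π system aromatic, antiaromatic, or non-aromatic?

Antiaromatic

Check conjugation: the double-bond atoms are sp², each contributing one p electron; each =N– nitrogen is pyridine-type (lone pair in the sp² plane, one electron in the p orbital); the boron has an empty p orbital — every position has a p orbital, so the cyclic π system is continuous.
Tallying contributions gives 2 × 2 = 4 from the double-bond units + 0 from the BH atom = 4.
A 4n π count (4, n = 1) in a planar conjugated ring means antiaromatic.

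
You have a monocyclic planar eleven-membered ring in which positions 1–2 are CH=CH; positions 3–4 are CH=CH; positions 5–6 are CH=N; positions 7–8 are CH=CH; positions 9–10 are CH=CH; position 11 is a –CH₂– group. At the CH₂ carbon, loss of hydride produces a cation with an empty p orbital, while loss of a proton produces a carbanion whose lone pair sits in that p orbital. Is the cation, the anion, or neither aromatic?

Once that carbon is sp², every ring atom has a p orbital and both ions are fully conjugated.
Cation: 5 × 2 + 0 = 10 π electrons → 4(2)+2, aromatic.
Anion: 5 × 2 + 2 = 12 π electrons → 4(3), antiaromatic.

The cation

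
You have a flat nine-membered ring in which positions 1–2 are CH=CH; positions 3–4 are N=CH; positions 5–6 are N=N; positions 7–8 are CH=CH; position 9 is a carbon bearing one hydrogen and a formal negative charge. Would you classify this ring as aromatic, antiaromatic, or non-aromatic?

The p orbitals form a continuous loop: each doubly-bonded ring atom is sp² with one p-orbital electron; each =N– nitrogen is pyridine-type (lone pair in the sp² plane, one electron in the p orbital); the carbanion's lone pair occupies the p orbital. The ring is fully conjugated.
Counting π electrons: 4 × 2 = 8 from the double-bond units + 2 from the CH(-) atom = 10.
10 = 4(2) + 2, which satisfies Hückel's 4n+2 rule.

Aromatic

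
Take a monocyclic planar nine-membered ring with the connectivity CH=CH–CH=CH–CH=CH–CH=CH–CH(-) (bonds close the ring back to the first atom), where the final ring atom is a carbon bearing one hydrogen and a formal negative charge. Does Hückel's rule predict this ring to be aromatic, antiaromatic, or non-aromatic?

Aromatic

All ring atoms are sp² and supply a p orbital to the ring (every atom in a ring double bond is sp² and brings one electron to the p orbital; the carbanion's lone pair occupies the p orbital); the conjugation is uninterrupted.
Tallying contributions gives 4 × 2 = 8 from the double-bond units + 2 from the CH(-) atom = 10.
With 10 π electrons (n = 2), the Hückel 4n+2 condition holds.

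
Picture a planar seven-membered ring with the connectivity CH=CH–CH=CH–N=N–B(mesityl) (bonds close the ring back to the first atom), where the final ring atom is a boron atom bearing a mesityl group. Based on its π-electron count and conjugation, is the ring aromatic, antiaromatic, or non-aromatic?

Aromatic

The p orbitals form a continuous loop: each doubly-bonded ring atom is sp² with one p-orbital electron; each =N– nitrogen is pyridine-type (lone pair in the sp² plane, one electron in the p orbital); the boron has an empty p orbital. The ring is fully conjugated.
Tallying contributions gives 3 × 2 = 6 from the double-bond units + 0 from the B(mesityl) atom = 6.
With 6 π electrons (n = 1), the Hückel 4n+2 condition holds.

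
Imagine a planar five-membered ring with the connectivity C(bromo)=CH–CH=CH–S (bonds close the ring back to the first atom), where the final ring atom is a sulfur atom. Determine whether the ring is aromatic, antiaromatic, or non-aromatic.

Aromatic

The p orbitals form a continuous loop: each doubly-bonded ring atom is sp² with one p-orbital electron; the sulfur donates one lone pair from its p orbital. The ring is fully conjugated.
Adding the contributions, 2 × 2 = 4 from the double-bond units + 2 from the S atom = 6.
Since 6 = 4·1 + 2, the ring meets the 4n+2 criterion.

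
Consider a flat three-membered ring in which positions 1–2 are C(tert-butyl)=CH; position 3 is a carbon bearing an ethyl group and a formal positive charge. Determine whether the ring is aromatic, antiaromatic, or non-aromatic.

Every ring atom contributes a p orbital perpendicular to the ring (each doubly-bonded ring atom is sp² with one p-orbital electron; the carbocation has an empty p orbital), so the π system is cyclic and fully conjugated.
Tallying contributions gives 1 × 2 = 2 from the double-bond unit + 0 from the C(ethyl)(+) atom = 2.
Since 2 = 4·0 + 2, the ring meets the 4n+2 criterion.

Aromatic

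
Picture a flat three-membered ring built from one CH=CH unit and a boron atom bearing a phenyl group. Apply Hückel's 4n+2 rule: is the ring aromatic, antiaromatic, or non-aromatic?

Every ring atom contributes a p orbital perpendicular to the ring (the double-bond atoms are sp², each contributing one p electron; the boron has an empty p orbital), so the π system is cyclic and fully conjugated.
Adding the contributions, 1 × 2 = 2 from the double-bond unit + 0 from the B(phenyl) atom = 2.
That gives a 4n+2 count (2, n = 0).

Aromatic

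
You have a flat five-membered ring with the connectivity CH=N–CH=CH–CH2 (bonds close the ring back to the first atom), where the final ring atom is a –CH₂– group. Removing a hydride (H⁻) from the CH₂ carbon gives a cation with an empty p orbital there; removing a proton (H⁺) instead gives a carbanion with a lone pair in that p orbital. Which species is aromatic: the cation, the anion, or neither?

In both ions every ring atom is sp² and contributes a p orbital, so both rings are fully conjugated.
Cation: 2 × 2 + 0 = 4 π electrons → 4(1), antiaromatic.
Anion: 2 × 2 + 2 = 6 π electrons → 4(1)+2, aromatic.

The anion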